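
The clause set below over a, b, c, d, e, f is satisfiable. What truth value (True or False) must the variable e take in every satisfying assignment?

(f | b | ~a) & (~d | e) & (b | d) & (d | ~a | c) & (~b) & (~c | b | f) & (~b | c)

True

Suppose e = 0.
From the singleton clause (~d), d = 0.
From the singleton clause (b), b = 1.
But (~b) is also a unit clause — contradiction.
So every satisfying assignment has e = True.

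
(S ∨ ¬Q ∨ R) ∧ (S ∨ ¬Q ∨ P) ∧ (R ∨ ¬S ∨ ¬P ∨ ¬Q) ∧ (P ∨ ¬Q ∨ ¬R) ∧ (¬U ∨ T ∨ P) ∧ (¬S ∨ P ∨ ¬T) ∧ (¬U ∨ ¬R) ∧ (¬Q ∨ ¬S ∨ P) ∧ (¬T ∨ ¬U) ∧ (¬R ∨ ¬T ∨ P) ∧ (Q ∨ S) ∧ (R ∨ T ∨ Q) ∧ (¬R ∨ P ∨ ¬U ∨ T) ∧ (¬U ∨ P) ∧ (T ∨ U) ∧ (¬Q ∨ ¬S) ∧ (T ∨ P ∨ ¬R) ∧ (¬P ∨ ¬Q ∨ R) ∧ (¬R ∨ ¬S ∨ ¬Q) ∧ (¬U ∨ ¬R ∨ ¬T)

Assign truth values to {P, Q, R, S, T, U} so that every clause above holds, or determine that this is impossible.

P: True; Q: True; R: True; S: False; T: True; U: False

Suppose U = False.
The clause (T) is unit, so T = True.
Suppose S = False.
The clause (Q) is unit, so Q = True.
The clause (R) is unit, so R = True.
The clause (P) is unit, so P = True.
This assignment satisfies each clause.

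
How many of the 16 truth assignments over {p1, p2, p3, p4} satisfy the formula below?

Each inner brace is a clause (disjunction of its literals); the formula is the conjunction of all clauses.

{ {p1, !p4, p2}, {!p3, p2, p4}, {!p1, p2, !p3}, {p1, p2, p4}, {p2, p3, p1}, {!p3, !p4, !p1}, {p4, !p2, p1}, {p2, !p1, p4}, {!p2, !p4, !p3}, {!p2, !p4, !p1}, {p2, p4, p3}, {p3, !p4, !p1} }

3

There are 2^4 = 16 truth assignments over (p1, p2, p3, p4).
Check each against the 12 clauses (columns in the order p1, p2, p3, p4):
  F F F F  ✗ fails (p1 || p2 || p4)
  F F F T  ✗ fails (p1 || !p4 || p2)
  F F T F  ✗ fails (!p3 || p2 || p4)
  F F T T  ✗ fails (p1 || !p4 || p2)
  F T F F  ✗ fails (p4 || !p2 || p1)
  F T F T  ✓ satisfies all
  F T T F  ✗ fails (p4 || !p2 || p1)
  F T T T  ✗ fails (!p2 || !p4 || !p3)
  T F F F  ✗ fails (p2 || !p1 || p4)
  T F F T  ✗ fails (p3 || !p4 || !p1)
  T F T F  ✗ fails (!p3 || p2 || p4)
  T F T T  ✗ fails (!p1 || p2 || !p3)
  T T F F  ✓ satisfies all
  T T F T  ✗ fails (!p2 || !p4 || !p1)
  T T T F  ✓ satisfies all
  T T T T  ✗ fails (!p3 || !p4 || !p1)
3 of the 16 rows are models.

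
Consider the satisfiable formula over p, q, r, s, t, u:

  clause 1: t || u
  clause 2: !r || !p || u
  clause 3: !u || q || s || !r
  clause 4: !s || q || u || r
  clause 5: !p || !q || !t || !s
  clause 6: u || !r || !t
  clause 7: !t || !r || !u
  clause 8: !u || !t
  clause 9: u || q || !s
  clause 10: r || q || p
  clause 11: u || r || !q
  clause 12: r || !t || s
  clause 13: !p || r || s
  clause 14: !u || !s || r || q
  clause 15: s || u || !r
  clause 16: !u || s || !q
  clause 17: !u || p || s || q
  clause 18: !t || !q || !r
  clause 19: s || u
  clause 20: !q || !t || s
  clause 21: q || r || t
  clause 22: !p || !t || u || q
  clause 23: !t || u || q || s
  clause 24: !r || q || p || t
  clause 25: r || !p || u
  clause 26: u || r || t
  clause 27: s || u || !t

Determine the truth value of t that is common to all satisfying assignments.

False

Suppose t = true.
From the singleton clause (!u), u = false.
From the singleton clause (!r), r = false.
From the singleton clause (!q), q = false.
From the singleton clause (!s), s = false.
But (s) is also a unit clause — contradiction.
So every satisfying assignment has t = False.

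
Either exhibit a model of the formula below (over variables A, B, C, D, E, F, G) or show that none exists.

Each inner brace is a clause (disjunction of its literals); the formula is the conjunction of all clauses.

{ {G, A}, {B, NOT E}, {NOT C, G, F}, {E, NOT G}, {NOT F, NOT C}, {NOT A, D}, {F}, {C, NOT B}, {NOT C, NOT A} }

From the singleton clause (F), F = true.
From the singleton clause (NOT C), C = false.
From the singleton clause (NOT B), B = false.
From the singleton clause (NOT E), E = false.
From the singleton clause (NOT G), G = false.
From the singleton clause (A), A = true.
From the singleton clause (D), D = true.
Every clause now holds.

A=true; B=false; C=false; D=true; E=false; F=true; G=false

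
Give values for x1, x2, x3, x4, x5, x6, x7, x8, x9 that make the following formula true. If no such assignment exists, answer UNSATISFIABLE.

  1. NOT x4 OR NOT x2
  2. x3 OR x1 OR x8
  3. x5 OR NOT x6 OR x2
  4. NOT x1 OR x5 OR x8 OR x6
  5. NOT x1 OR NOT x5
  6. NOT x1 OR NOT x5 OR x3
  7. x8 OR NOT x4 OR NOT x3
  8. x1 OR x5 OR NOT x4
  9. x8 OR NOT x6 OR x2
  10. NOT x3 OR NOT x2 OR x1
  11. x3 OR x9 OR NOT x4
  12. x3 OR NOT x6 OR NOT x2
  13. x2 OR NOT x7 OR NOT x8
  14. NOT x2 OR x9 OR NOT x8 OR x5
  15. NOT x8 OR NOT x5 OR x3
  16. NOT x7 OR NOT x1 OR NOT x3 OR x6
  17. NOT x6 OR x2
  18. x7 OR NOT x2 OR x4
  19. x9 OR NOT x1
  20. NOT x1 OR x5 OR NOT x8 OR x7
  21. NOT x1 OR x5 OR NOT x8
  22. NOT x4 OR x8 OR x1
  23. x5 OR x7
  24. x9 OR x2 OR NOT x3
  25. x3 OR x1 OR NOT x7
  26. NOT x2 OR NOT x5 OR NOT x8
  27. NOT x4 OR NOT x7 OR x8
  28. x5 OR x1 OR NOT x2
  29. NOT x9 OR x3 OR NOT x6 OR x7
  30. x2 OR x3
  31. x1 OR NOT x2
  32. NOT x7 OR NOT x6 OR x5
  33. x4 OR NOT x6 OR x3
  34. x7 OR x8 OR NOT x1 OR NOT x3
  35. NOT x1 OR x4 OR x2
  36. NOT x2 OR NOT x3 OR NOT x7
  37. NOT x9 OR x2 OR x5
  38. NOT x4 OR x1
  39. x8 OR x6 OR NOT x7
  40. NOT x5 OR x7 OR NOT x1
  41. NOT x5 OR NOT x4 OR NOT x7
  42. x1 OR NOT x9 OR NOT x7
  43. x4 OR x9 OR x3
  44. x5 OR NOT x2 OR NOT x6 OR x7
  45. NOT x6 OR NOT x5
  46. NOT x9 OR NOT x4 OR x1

Suppose x4 = false.
Suppose x1 = false.
(NOT x2) alone gives x2 = false.
(NOT x6) alone gives x6 = false.
(x3) alone gives x3 = true.
(x9) alone gives x9 = true.
(x5) alone gives x5 = true.
(NOT x7) alone gives x7 = false.
No clause remains; x8 is free.

x1: false, x2: false, x3: true, x4: false, x5: true, x6: false, x7: false, x8: true, x9: true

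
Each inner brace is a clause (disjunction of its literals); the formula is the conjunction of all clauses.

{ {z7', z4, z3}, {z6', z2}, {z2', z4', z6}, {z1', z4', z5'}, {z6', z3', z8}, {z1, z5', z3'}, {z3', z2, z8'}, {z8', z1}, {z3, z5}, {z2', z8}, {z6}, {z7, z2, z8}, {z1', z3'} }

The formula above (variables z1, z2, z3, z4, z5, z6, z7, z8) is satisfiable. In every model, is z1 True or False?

Suppose z1 = 0.
The clause (z8') is unit, so z8 = 0.
The clause (z2') is unit, so z2 = 0.
The clause (z6') is unit, so z6 = 0.
That conflicts with the unit clause (z6).
So every satisfying assignment has z1 = True.

True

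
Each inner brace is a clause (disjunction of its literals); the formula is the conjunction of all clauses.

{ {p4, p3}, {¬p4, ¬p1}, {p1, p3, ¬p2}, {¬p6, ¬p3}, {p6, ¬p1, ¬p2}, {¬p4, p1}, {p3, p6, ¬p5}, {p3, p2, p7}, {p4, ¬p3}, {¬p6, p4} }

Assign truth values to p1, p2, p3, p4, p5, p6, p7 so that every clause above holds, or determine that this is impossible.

Try p4 = True.
The clause (¬p1) is unit, so p1 = False.
Now (p1) is unsatisfied and unit — conflict.
So p4 must be the other value — set p4 = False.
The clause (p3) is unit, so p3 = True.
Now (¬p3) is unsatisfied and unit — conflict.
Both values of p4 lead to a conflict.

UNSATISFIABLE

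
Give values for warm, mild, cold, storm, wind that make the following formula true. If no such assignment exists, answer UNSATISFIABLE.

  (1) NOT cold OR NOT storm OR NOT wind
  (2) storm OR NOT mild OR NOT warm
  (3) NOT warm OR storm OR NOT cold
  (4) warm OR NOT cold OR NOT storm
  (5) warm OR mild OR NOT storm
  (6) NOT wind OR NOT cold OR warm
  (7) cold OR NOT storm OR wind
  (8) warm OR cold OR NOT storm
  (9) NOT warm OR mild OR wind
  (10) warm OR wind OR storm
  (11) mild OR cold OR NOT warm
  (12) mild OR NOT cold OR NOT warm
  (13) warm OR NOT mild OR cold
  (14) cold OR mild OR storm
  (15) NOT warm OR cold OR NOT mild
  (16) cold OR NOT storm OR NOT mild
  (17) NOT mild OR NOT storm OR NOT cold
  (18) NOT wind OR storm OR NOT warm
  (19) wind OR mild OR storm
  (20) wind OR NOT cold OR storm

UNSATISFIABLE

Try cold = false.
Try storm = false.
From the singleton clause (mild), mild = true.
From the singleton clause (NOT warm), warm = false.
But (warm) is also a unit clause — contradiction.
That branch fails; take storm = true instead.
From the singleton clause (wind), wind = true.
From the singleton clause (warm), warm = true.
From the singleton clause (mild), mild = true.
But (NOT mild) is also a unit clause — contradiction.
Both values of storm lead to a conflict.
That branch fails; take cold = true instead.
Try storm = false.
From the singleton clause (NOT warm), warm = false.
From the singleton clause (NOT wind), wind = false.
But (wind) is also a unit clause — contradiction.
That branch fails; take storm = true instead.
From the singleton clause (NOT wind), wind = false.
From the singleton clause (warm), warm = true.
From the singleton clause (mild), mild = true.
But (NOT mild) is also a unit clause — contradiction.
Both values of storm lead to a conflict.
Both values of cold lead to a conflict.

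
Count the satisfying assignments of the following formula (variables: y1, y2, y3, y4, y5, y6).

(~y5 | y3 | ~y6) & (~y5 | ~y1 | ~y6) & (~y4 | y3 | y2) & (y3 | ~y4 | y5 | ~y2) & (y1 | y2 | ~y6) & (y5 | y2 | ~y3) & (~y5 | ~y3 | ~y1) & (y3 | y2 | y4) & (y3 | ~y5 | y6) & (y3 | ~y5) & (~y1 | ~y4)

16

There are 2^6 = 64 truth assignments over (y1, y2, y3, y4, y5, y6).
Split on y1. With y1 = 1, the clauses containing y1 are satisfied and ~y1 drops from the rest; 4 of the 2^5 = 32 assignments to the other variables satisfy what remains.
With y1 = 0, by the same count on the reduced clause set, 12 assignments work.
(One model: y1=F, y2=F, y3=T, y4=F, y5=T, y6=F.)
Total: 4 + 12 = 16.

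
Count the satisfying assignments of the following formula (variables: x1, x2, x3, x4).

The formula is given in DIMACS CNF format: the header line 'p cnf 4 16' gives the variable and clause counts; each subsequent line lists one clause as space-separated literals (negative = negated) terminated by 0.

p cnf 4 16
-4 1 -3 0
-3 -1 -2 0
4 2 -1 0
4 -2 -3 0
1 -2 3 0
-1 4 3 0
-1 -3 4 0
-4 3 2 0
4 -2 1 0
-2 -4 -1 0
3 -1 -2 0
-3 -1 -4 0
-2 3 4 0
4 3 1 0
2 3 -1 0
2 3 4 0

1

There are 2^4 = 16 truth assignments over (x1, x2, x3, x4).
Check each against the 16 clauses (columns in the order x1, x2, x3, x4):
  F F F F  ✗ fails (x4 ∨ x3 ∨ x1)
  F F F T  ✗ fails (¬x4 ∨ x3 ∨ x2)
  F F T F  ✓ satisfies all
  F F T T  ✗ fails (¬x4 ∨ x1 ∨ ¬x3)
  F T F F  ✗ fails (x1 ∨ ¬x2 ∨ x3)
  F T F T  ✗ fails (x1 ∨ ¬x2 ∨ x3)
  F T T F  ✗ fails (x4 ∨ ¬x2 ∨ ¬x3)
  F T T T  ✗ fails (¬x4 ∨ x1 ∨ ¬x3)
  T F F F  ✗ fails (x4 ∨ x2 ∨ ¬x1)
  T F F T  ✗ fails (¬x4 ∨ x3 ∨ x2)
  T F T F  ✗ fails (x4 ∨ x2 ∨ ¬x1)
  T F T T  ✗ fails (¬x3 ∨ ¬x1 ∨ ¬x4)
  T T F F  ✗ fails (¬x1 ∨ x4 ∨ x3)
  T T F T  ✗ fails (¬x2 ∨ ¬x4 ∨ ¬x1)
  T T T F  ✗ fails (¬x3 ∨ ¬x1 ∨ ¬x2)
  T T T T  ✗ fails (¬x3 ∨ ¬x1 ∨ ¬x2)
1 of the 16 rows is a model.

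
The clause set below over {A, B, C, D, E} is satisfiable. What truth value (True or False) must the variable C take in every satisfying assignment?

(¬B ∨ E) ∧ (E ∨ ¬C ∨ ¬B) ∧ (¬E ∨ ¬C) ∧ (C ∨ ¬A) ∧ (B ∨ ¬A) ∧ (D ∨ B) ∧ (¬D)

Suppose C = True.
From the singleton clause (¬E), E = False.
From the singleton clause (¬B), B = False.
From the singleton clause (¬A), A = False.
From the singleton clause (D), D = True.
That conflicts with the unit clause (¬D).
So every satisfying assignment has C = False.

False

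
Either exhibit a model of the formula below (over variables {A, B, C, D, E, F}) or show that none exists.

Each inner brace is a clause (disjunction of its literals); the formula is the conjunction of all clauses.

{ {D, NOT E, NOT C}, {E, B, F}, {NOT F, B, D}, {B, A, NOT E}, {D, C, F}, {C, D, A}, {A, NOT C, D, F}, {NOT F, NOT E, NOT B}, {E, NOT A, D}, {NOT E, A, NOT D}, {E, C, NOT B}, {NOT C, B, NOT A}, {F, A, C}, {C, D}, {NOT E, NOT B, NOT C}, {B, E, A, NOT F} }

Case C = true:
Case D = false:
Unit clause (NOT E) forces E = false.
Unit clause (NOT A) forces A = false.
Unit clause (F) forces F = true.
Unit clause (B) forces B = true.
This assignment satisfies each clause.

A=false; B=true; C=true; D=false; E=false; F=true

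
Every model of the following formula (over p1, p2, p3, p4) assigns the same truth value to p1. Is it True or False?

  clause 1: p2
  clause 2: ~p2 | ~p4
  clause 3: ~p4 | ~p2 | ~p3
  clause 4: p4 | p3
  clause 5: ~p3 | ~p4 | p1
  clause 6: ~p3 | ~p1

False

Suppose p1 = 1.
The clause (p2) is unit, so p2 = 1.
The clause (~p4) is unit, so p4 = 0.
The clause (p3) is unit, so p3 = 1.
Now (~p3) is unsatisfied and unit — conflict.
So every satisfying assignment has p1 = False.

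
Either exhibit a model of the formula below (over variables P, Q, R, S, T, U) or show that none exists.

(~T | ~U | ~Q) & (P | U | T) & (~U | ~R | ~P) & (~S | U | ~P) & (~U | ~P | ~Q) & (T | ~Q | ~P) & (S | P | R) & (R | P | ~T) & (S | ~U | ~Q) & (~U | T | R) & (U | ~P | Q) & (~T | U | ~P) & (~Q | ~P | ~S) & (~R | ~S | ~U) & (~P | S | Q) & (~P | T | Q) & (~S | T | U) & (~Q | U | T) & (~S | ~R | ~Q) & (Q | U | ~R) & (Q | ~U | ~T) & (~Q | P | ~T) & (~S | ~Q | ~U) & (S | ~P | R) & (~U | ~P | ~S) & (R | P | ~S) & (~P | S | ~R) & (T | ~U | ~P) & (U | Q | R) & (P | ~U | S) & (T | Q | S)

UNSATISFIABLE

Branch on T: set T = 0.
Branch on P: set P = 1.
The clause (~Q) is unit, so Q = 0.
Now (Q) is unsatisfied and unit — conflict.
That branch fails; take P = 0 instead.
The clause (U) is unit, so U = 1.
The clause (R) is unit, so R = 1.
The clause (~S) is unit, so S = 0.
Now (S) is unsatisfied and unit — conflict.
Either choice for P ends in contradiction.
That branch fails; take T = 1 instead.
Branch on U: set U = 0.
The clause (~P) is unit, so P = 0.
The clause (R) is unit, so R = 1.
The clause (Q) is unit, so Q = 1.
Now (~Q) is unsatisfied and unit — conflict.
That branch fails; take U = 1 instead.
The clause (~Q) is unit, so Q = 0.
Now (Q) is unsatisfied and unit — conflict.
Either choice for U ends in contradiction.
Either choice for T ends in contradiction.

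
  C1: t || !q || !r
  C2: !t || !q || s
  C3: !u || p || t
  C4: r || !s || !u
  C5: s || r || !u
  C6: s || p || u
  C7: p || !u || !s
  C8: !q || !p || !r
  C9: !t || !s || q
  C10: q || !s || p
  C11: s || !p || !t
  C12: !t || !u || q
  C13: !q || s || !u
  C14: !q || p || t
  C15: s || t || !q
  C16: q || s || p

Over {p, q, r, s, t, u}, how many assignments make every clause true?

10

There are 2^6 = 64 truth assignments over (p, q, r, s, t, u).
Split on r. With r = true, the clauses containing r are satisfied and !r drops from the rest; 5 of the 2^5 = 32 assignments to the other variables satisfy what remains.
With r = false, by the same count on the reduced clause set, 5 assignments work.
(One model: p=F, q=T, r=F, s=T, t=T, u=F.)
Total: 5 + 5 = 10.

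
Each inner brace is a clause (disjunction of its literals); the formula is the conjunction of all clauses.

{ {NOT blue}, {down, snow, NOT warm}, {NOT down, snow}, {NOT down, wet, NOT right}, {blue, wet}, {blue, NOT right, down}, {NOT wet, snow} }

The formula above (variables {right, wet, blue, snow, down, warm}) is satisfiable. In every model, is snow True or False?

Suppose snow = false.
Unit clause (NOT blue) forces blue = false.
Unit clause (NOT down) forces down = false.
Unit clause (NOT warm) forces warm = false.
Unit clause (wet) forces wet = true.
That conflicts with the unit clause (NOT wet).
So every satisfying assignment has snow = True.

True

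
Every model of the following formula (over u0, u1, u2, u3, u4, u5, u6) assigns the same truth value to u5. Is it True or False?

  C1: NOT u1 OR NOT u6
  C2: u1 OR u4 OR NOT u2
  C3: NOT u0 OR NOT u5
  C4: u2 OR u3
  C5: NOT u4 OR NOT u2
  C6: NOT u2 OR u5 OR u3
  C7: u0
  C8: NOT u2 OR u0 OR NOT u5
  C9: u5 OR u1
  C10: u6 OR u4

False

Suppose u5 = true.
Unit clause (NOT u0) forces u0 = false.
Now (u0) is unsatisfied and unit — conflict.
So every satisfying assignment has u5 = False.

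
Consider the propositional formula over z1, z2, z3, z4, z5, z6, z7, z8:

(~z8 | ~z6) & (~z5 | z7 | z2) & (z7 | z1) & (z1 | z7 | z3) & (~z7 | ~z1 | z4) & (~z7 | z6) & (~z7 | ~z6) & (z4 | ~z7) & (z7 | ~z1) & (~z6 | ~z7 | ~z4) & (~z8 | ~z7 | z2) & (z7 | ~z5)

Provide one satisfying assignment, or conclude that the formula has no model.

Branch on z8: set z8 = 0.
Branch on z7: set z7 = 1.
(z6) alone gives z6 = 1.
Now (~z6) is unsatisfied and unit — conflict.
Backtrack on z7: now try z7 = 0.
(z1) alone gives z1 = 1.
Now (~z1) is unsatisfied and unit — conflict.
Both values of z7 lead to a conflict.
Backtrack on z8: now try z8 = 1.
(~z6) alone gives z6 = 0.
(~z7) alone gives z7 = 0.
(z1) alone gives z1 = 1.
Now (~z1) is unsatisfied and unit — conflict.
Both values of z8 lead to a conflict.

UNSATISFIABLE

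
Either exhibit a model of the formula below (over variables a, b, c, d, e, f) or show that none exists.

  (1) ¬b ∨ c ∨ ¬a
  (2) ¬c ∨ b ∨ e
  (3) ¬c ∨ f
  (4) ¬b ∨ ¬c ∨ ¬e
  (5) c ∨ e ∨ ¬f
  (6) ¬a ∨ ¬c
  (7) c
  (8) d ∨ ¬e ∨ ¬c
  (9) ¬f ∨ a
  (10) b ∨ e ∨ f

UNSATISFIABLE

(c) alone gives c = True.
(f) alone gives f = True.
(¬a) alone gives a = False.
Now (a) is unsatisfied and unit — conflict.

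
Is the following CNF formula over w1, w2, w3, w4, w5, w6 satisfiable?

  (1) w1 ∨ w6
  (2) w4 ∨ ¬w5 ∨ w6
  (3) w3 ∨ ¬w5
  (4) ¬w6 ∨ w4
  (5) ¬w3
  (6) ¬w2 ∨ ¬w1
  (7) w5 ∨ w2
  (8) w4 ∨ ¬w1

(¬w3) alone gives w3 = False.
(¬w5) alone gives w5 = False.
(w2) alone gives w2 = True.
(¬w1) alone gives w1 = False.
(w6) alone gives w6 = True.
(w4) alone gives w4 = True.
Every clause now holds.
A satisfying assignment: w1: False; w2: True; w3: False; w4: True; w5: False; w6: True.

Yes, satisfiable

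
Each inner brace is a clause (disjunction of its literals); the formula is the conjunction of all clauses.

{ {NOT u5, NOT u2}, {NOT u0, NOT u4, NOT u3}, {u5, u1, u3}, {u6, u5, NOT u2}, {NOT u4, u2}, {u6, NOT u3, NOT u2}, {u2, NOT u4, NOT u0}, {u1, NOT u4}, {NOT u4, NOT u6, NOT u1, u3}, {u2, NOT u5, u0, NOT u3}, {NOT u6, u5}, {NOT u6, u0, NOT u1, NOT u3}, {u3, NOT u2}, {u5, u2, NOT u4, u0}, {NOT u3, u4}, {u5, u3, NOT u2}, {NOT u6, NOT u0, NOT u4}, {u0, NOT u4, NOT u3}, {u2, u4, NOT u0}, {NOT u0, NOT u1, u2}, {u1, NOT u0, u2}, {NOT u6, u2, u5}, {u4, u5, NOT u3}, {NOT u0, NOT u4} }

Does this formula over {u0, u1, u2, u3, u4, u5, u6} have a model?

Case u5 = true:
(NOT u2) alone gives u2 = false.
(NOT u4) alone gives u4 = false.
(NOT u3) alone gives u3 = false.
(NOT u0) alone gives u0 = false.
All clauses hold; u1, u6 can take either value.
A satisfying assignment: u0=false,  u1=true,  u2=false,  u3=false,  u4=false,  u5=true,  u6=true.

Yes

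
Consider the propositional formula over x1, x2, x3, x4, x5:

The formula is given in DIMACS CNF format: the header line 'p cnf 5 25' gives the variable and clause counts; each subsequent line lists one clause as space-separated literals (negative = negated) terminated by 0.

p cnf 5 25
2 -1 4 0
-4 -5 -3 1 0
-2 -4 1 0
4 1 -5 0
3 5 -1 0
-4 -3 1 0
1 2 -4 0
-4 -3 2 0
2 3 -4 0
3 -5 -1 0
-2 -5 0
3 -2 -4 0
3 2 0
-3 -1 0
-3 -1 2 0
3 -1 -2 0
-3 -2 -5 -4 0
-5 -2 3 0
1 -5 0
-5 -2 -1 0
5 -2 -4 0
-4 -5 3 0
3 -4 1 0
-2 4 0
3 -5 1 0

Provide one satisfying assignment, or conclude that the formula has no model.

x1: False,  x2: False,  x3: True,  x4: False,  x5: False

Try x2 = False.
The clause (x3) is unit, so x3 = True.
The clause (¬x4) is unit, so x4 = False.
The clause (¬x1) is unit, so x1 = False.
The clause (¬x5) is unit, so x5 = False.
All clauses are satisfied.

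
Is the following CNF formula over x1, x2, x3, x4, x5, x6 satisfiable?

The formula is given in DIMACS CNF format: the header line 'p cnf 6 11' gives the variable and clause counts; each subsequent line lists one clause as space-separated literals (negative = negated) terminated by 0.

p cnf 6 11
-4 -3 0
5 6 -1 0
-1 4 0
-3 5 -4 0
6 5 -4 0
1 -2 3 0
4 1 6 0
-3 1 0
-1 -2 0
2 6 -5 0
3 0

From the singleton clause (x3), x3 = True.
From the singleton clause (¬x4), x4 = False.
From the singleton clause (¬x1), x1 = False.
But (x1) is also a unit clause — contradiction.
No assignment satisfies every clause.

No, unsatisfiable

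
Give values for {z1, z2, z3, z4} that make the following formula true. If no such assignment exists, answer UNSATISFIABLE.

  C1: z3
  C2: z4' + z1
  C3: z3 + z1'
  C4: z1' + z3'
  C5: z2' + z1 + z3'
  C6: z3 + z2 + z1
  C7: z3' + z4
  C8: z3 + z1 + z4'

(z3) alone gives z3 = 1.
(z1') alone gives z1 = 0.
(z4') alone gives z4 = 0.
Now (z4) is unsatisfied and unit — conflict.

UNSATISFIABLE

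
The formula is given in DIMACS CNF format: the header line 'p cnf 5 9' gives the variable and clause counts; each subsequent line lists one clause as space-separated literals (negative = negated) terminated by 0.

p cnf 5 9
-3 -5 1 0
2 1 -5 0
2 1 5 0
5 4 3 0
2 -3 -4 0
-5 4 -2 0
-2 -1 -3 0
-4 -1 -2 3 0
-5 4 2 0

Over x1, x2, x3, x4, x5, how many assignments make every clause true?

There are 2^5 = 32 truth assignments over (x1, x2, x3, x4, x5).
Split on x5. With x5 = True, the clauses containing x5 are satisfied and ¬x5 drops from the rest; 2 of the 2^4 = 16 assignments to the other variables satisfy what remains.
With x5 = False, by the same count on the reduced clause set, 5 assignments work.
(One model: x1=F, x2=T, x3=F, x4=T, x5=F.)
Total: 2 + 5 = 7.

7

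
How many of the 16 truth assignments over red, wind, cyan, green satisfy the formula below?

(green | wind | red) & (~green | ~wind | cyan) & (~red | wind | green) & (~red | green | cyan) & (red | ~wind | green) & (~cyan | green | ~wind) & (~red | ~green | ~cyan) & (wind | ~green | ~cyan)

3

There are 2^4 = 16 truth assignments over (red, wind, cyan, green).
Check each against the 8 clauses (columns in the order red, wind, cyan, green):
  F F F F  ✗ fails (green | wind | red)
  F F F T  ✓ satisfies all
  F F T F  ✗ fails (green | wind | red)
  F F T T  ✗ fails (wind | ~green | ~cyan)
  F T F F  ✗ fails (red | ~wind | green)
  F T F T  ✗ fails (~green | ~wind | cyan)
  F T T F  ✗ fails (red | ~wind | green)
  F T T T  ✓ satisfies all
  T F F F  ✗ fails (~red | wind | green)
  T F F T  ✓ satisfies all
  T F T F  ✗ fails (~red | wind | green)
  T F T T  ✗ fails (~red | ~green | ~cyan)
  T T F F  ✗ fails (~red | green | cyan)
  T T F T  ✗ fails (~green | ~wind | cyan)
  T T T F  ✗ fails (~cyan | green | ~wind)
  T T T T  ✗ fails (~red | ~green | ~cyan)
3 of the 16 rows are models.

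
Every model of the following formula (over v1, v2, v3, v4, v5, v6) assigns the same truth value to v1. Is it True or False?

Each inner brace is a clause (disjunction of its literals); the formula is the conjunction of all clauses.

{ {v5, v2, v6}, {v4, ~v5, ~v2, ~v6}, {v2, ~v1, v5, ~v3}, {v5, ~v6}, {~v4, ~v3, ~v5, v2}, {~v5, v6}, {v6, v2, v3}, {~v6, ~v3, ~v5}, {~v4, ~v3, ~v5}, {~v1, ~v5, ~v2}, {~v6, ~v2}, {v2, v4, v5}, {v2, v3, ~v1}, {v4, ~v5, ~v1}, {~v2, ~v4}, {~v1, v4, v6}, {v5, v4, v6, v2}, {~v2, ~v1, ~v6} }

False

Suppose v1 = 1.
Try v5 = 1.
(v6) alone gives v6 = 1.
(~v3) alone gives v3 = 0.
(~v2) alone gives v2 = 0.
Now (v2) is unsatisfied and unit — conflict.
That branch fails; take v5 = 0 instead.
(~v6) alone gives v6 = 0.
(v2) alone gives v2 = 1.
(~v4) alone gives v4 = 0.
Now (v4) is unsatisfied and unit — conflict.
Neither v5 = 1 nor v5 = 0 works.
So every satisfying assignment has v1 = False.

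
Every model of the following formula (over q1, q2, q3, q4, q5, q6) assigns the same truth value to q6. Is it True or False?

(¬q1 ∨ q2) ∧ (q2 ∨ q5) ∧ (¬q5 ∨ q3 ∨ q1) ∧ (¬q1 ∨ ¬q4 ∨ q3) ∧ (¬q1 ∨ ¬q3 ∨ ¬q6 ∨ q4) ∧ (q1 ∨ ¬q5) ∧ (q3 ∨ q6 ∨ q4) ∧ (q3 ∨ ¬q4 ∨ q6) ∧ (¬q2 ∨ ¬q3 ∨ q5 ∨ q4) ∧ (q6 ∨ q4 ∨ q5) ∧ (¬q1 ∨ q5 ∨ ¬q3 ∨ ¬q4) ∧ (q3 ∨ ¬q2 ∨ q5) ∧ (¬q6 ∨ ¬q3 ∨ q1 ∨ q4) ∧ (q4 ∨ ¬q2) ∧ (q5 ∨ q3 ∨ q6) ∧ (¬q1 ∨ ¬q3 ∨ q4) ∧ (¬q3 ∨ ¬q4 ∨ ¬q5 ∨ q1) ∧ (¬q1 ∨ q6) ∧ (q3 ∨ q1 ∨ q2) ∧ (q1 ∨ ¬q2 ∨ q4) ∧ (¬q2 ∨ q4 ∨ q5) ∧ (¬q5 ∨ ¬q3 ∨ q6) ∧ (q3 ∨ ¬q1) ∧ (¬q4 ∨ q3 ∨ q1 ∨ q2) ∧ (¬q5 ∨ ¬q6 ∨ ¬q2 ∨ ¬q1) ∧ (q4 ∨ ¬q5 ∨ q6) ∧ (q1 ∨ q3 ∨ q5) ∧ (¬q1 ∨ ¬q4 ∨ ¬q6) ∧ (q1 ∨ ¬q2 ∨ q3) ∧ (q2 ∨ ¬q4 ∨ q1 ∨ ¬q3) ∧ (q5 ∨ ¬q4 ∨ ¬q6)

False

Suppose q6 = True.
Suppose q1 = False.
Unit clause (¬q5) forces q5 = False.
Unit clause (q2) forces q2 = True.
Unit clause (q3) forces q3 = True.
Unit clause (q4) forces q4 = True.
That conflicts with the unit clause (¬q4).
That branch fails; take q1 = True instead.
Unit clause (q2) forces q2 = True.
Unit clause (q4) forces q4 = True.
That conflicts with the unit clause (¬q4).
Neither q1 = True nor q1 = False works.
So every satisfying assignment has q6 = False.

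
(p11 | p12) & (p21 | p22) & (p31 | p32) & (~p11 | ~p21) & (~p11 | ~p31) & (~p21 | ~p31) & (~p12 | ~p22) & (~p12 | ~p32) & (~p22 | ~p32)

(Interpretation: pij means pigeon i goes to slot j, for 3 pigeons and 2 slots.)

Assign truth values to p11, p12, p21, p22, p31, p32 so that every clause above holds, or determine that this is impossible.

UNSATISFIABLE

Branch on p11: set p11 = 1.
(~p21) alone gives p21 = 0.
(p22) alone gives p22 = 1.
(~p31) alone gives p31 = 0.
(p32) alone gives p32 = 1.
That conflicts with the unit clause (~p32).
That branch fails; take p11 = 0 instead.
(p12) alone gives p12 = 1.
(~p22) alone gives p22 = 0.
(p21) alone gives p21 = 1.
(~p31) alone gives p31 = 0.
(p32) alone gives p32 = 1.
That conflicts with the unit clause (~p32).
Both values of p11 lead to a conflict.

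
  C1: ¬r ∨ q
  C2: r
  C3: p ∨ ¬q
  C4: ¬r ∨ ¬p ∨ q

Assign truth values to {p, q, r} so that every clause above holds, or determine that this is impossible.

p: True; q: True; r: True

The clause (r) is unit, so r = True.
The clause (q) is unit, so q = True.
The clause (p) is unit, so p = True.
Every clause now holds.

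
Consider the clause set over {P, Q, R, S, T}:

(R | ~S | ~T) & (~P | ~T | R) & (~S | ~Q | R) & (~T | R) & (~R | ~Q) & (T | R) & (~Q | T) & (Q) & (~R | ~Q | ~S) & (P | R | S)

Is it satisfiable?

No

From the singleton clause (Q), Q = 1.
From the singleton clause (~R), R = 0.
From the singleton clause (~S), S = 0.
From the singleton clause (~T), T = 0.
That conflicts with the unit clause (T).
No assignment satisfies every clause.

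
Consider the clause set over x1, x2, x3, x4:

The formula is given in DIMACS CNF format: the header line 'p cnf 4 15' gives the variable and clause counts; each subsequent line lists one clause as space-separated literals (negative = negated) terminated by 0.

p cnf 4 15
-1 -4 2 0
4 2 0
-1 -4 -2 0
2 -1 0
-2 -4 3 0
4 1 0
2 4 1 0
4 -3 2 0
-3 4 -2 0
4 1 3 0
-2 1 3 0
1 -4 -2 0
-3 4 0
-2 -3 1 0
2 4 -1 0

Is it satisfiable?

Satisfiable

Case x4 = True:
Case x1 = False:
From the singleton clause (¬x2), x2 = False.
Every clause is now satisfied; x3 is unconstrained.
A satisfying assignment: x1: False, x2: False, x3: False, x4: True.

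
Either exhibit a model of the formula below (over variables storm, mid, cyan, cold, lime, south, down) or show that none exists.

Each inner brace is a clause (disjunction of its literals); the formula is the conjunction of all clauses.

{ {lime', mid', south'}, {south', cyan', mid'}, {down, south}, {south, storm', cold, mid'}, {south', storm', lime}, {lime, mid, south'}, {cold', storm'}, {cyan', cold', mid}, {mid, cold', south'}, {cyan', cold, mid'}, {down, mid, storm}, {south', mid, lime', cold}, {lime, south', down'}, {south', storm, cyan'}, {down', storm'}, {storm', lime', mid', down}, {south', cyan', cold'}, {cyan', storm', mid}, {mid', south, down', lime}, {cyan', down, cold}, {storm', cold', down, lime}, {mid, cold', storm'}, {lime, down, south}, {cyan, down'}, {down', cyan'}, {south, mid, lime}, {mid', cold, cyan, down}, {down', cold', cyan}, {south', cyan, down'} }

storm: 0; mid: 1; cyan: 0; cold: 1; lime: 0; south: 1; down: 0

Try down = 0.
(south) alone gives south = 1.
Try lime = 0.
(storm') alone gives storm = 0.
(mid) alone gives mid = 1.
(cyan') alone gives cyan = 0.
(cold) alone gives cold = 1.
All clauses are satisfied.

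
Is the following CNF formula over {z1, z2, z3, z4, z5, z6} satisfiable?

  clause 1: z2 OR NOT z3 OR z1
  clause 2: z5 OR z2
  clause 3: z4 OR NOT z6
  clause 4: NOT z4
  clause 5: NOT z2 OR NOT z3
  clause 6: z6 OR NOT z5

From the singleton clause (NOT z4), z4 = false.
From the singleton clause (NOT z6), z6 = false.
From the singleton clause (NOT z5), z5 = false.
From the singleton clause (z2), z2 = true.
From the singleton clause (NOT z3), z3 = false.
All clauses hold; z1 can take either value.
A satisfying assignment: z1=true,  z2=true,  z3=false,  z4=false,  z5=false,  z6=false.

Satisfiable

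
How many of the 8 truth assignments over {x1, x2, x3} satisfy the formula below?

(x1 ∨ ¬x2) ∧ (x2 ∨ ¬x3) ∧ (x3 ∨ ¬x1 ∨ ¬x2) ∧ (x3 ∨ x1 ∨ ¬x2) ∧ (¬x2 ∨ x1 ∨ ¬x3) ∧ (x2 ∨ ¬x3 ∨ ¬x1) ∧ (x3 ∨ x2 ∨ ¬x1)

There are 2^3 = 8 truth assignments over (x1, x2, x3).
Check each against the 7 clauses (columns in the order x1, x2, x3):
  F F F  ✓ satisfies all
  F F T  ✗ fails (x2 ∨ ¬x3)
  F T F  ✗ fails (x1 ∨ ¬x2)
  F T T  ✗ fails (x1 ∨ ¬x2)
  T F F  ✗ fails (x3 ∨ x2 ∨ ¬x1)
  T F T  ✗ fails (x2 ∨ ¬x3)
  T T F  ✗ fails (x3 ∨ ¬x1 ∨ ¬x2)
  T T T  ✓ satisfies all
2 of the 8 rows are models.

2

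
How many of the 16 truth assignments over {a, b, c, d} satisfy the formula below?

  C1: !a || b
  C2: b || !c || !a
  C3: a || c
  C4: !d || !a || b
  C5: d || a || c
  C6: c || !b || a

There are 2^4 = 16 truth assignments over (a, b, c, d).
Check each against the 6 clauses (columns in the order a, b, c, d):
  F F F F  ✗ fails (a || c)
  F F F T  ✗ fails (a || c)
  F F T F  ✓ satisfies all
  F F T T  ✓ satisfies all
  F T F F  ✗ fails (a || c)
  F T F T  ✗ fails (a || c)
  F T T F  ✓ satisfies all
  F T T T  ✓ satisfies all
  T F F F  ✗ fails (!a || b)
  T F F T  ✗ fails (!a || b)
  T F T F  ✗ fails (!a || b)
  T F T T  ✗ fails (!a || b)
  T T F F  ✓ satisfies all
  T T F T  ✓ satisfies all
  T T T F  ✓ satisfies all
  T T T T  ✓ satisfies all
8 of the 16 rows are models.

8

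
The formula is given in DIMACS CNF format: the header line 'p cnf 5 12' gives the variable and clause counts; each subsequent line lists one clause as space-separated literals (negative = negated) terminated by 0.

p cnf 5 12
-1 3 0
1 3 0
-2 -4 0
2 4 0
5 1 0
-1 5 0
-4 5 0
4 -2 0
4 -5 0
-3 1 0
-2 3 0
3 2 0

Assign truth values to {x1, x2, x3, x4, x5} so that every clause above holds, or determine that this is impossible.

x1: True, x2: False, x3: True, x4: True, x5: True

Suppose x1 = True.
The clause (x3) is unit, so x3 = True.
The clause (x5) is unit, so x5 = True.
The clause (x4) is unit, so x4 = True.
The clause (¬x2) is unit, so x2 = False.
Every clause now holds.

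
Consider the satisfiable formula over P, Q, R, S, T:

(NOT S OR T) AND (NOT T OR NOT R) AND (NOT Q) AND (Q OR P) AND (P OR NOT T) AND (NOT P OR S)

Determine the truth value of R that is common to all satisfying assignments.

Suppose R = true.
From the singleton clause (NOT T), T = false.
From the singleton clause (NOT S), S = false.
From the singleton clause (NOT Q), Q = false.
From the singleton clause (P), P = true.
Now (NOT P) is unsatisfied and unit — conflict.
So every satisfying assignment has R = False.

False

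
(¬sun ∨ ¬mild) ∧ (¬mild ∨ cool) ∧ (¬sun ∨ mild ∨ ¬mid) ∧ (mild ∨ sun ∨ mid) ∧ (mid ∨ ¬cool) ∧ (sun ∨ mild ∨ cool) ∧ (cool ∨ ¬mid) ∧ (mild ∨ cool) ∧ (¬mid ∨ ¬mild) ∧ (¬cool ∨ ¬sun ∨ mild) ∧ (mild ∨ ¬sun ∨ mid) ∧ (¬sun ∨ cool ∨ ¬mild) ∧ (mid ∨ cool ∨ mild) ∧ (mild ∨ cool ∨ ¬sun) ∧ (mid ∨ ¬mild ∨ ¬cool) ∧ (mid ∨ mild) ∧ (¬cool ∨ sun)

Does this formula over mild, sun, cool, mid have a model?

Suppose sun = False.
(¬cool) alone gives cool = False.
(¬mild) alone gives mild = False.
But (mild) is also a unit clause — contradiction.
That branch fails; take sun = True instead.
(¬mild) alone gives mild = False.
(¬mid) alone gives mid = False.
But (mid) is also a unit clause — contradiction.
Both values of sun lead to a conflict.
No assignment satisfies every clause.

No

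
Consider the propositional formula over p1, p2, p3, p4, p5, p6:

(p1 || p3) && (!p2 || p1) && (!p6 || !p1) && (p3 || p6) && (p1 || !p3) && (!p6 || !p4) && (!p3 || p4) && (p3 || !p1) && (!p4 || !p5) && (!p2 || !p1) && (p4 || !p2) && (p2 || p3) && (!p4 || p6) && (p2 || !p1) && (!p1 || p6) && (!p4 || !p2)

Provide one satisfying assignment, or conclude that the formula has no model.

UNSATISFIABLE

Branch on p1: set p1 = true.
The clause (!p6) is unit, so p6 = false.
That conflicts with the unit clause (p6).
That branch fails; take p1 = false instead.
The clause (p3) is unit, so p3 = true.
That conflicts with the unit clause (!p3).
Neither p1 = true nor p1 = false works.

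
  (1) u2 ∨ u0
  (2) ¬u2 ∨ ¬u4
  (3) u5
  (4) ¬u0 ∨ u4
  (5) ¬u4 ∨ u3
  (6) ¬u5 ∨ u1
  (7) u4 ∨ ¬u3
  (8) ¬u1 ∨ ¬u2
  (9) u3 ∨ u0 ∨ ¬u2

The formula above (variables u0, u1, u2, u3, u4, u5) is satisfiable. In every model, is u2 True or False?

Suppose u2 = True.
(¬u4) alone gives u4 = False.
(u5) alone gives u5 = True.
(¬u0) alone gives u0 = False.
(u1) alone gives u1 = True.
Now (¬u1) is unsatisfied and unit — conflict.
So every satisfying assignment has u2 = False.

False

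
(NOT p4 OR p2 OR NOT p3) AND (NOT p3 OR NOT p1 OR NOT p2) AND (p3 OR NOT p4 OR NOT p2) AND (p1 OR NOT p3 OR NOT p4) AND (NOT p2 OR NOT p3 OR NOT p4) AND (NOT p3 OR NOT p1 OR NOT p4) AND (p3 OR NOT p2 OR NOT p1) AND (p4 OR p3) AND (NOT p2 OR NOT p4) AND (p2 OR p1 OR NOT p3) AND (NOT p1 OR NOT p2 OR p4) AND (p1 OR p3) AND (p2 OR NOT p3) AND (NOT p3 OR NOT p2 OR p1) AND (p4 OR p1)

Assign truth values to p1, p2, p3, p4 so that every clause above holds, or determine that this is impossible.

Try p4 = true.
Unit clause (NOT p2) forces p2 = false.
Unit clause (NOT p3) forces p3 = false.
Unit clause (p1) forces p1 = true.
Every clause now holds.

p1 ↦ true; p2 ↦ false; p3 ↦ false; p4 ↦ true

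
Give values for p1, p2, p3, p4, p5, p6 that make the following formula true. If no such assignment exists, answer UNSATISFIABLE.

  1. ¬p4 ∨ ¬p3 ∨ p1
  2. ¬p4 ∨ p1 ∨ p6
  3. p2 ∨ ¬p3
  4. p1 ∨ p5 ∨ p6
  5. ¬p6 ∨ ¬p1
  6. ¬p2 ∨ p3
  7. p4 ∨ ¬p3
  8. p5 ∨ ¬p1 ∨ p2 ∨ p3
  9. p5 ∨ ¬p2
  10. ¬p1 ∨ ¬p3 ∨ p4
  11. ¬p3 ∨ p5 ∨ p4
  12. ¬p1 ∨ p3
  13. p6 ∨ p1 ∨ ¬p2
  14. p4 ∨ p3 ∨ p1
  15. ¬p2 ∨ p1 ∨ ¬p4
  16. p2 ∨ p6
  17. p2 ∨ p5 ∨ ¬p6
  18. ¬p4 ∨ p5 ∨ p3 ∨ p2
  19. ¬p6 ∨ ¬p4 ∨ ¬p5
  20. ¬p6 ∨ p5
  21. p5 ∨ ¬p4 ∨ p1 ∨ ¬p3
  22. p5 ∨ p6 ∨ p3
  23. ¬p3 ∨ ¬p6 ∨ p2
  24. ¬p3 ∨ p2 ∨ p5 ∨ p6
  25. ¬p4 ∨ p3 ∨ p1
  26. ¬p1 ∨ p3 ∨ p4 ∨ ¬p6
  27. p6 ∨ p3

p1=True, p2=True, p3=True, p4=True, p5=True, p6=False

Branch on p2: set p2 = True.
The clause (p3) is unit, so p3 = True.
The clause (p4) is unit, so p4 = True.
The clause (p1) is unit, so p1 = True.
The clause (¬p6) is unit, so p6 = False.
The clause (p5) is unit, so p5 = True.
This assignment satisfies each clause.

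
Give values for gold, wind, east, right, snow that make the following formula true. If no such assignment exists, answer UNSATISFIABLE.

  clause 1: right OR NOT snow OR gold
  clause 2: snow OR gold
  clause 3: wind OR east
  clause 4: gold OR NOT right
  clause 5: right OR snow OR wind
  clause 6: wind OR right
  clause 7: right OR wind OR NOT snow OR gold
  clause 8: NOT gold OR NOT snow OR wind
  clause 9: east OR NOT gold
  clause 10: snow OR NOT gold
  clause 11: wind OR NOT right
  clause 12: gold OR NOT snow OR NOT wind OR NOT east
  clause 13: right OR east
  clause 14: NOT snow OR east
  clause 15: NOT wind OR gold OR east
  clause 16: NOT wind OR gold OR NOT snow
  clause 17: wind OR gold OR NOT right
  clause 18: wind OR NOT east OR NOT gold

gold=true; wind=true; east=true; right=true; snow=true

Case snow = true:
From the singleton clause (east), east = true.
Case right = true:
From the singleton clause (gold), gold = true.
From the singleton clause (wind), wind = true.
This assignment satisfies each clause.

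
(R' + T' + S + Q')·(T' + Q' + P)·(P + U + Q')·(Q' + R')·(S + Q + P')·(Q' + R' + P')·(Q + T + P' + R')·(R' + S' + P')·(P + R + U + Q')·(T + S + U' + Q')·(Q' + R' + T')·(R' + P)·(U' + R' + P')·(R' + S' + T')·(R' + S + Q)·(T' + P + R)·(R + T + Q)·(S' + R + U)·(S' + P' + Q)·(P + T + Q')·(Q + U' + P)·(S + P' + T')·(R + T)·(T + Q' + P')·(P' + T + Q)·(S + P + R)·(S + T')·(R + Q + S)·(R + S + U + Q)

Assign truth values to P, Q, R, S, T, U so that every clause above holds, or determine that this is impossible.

Try Q = 1.
Unit clause (R') forces R = 0.
Unit clause (T) forces T = 1.
Unit clause (P) forces P = 1.
Unit clause (S) forces S = 1.
Unit clause (U) forces U = 1.
All clauses are satisfied.

P ↦ 1, Q ↦ 1, R ↦ 0, S ↦ 1, T ↦ 1, U ↦ 1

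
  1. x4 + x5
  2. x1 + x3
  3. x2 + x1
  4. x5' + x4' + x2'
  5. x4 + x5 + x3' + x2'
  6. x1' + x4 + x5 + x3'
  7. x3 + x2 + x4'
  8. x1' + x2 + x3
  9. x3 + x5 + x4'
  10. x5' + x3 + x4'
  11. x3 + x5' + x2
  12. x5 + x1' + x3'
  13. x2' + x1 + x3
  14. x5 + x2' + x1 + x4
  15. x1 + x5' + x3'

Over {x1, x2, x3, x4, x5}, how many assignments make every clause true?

There are 2^5 = 32 truth assignments over (x1, x2, x3, x4, x5).
Split on x5. With x5 = 1, the clauses containing x5 are satisfied and x5' drops from the rest; 4 of the 2^4 = 16 assignments to the other variables satisfy what remains.
With x5 = 0, by the same count on the reduced clause set, 1 assignment works.
(One model: x1=F, x2=T, x3=T, x4=T, x5=F.)
Total: 4 + 1 = 5.

5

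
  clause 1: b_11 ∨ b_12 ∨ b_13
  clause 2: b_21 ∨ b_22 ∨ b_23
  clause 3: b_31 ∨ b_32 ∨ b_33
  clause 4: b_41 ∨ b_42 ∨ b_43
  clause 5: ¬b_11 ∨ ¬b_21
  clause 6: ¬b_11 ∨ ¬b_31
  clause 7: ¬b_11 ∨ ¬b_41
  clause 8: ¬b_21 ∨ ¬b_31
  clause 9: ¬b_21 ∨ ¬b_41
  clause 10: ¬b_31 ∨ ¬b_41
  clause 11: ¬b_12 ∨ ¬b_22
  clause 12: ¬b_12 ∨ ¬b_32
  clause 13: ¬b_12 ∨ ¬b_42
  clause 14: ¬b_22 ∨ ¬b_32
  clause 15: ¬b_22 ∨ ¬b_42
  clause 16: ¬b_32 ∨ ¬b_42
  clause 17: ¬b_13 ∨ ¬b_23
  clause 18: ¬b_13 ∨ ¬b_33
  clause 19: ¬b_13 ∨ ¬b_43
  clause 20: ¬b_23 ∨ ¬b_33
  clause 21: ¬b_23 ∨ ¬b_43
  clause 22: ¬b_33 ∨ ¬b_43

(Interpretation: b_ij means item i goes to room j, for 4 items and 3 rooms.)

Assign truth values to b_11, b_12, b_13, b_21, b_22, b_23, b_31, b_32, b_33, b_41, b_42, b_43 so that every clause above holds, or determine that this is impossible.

UNSATISFIABLE

Branch on b_11: set b_11 = False.
Branch on b_12: set b_12 = True.
From the singleton clause (¬b_22), b_22 = False.
From the singleton clause (¬b_32), b_32 = False.
From the singleton clause (¬b_42), b_42 = False.
Branch on b_21: set b_21 = True.
From the singleton clause (¬b_31), b_31 = False.
From the singleton clause (b_33), b_33 = True.
From the singleton clause (¬b_41), b_41 = False.
From the singleton clause (b_43), b_43 = True.
That conflicts with the unit clause (¬b_43).
Undo b_21 and try b_21 = False.
From the singleton clause (b_23), b_23 = True.
From the singleton clause (¬b_13), b_13 = False.
From the singleton clause (¬b_33), b_33 = False.
From the singleton clause (b_31), b_31 = True.
From the singleton clause (¬b_41), b_41 = False.
From the singleton clause (b_43), b_43 = True.
That conflicts with the unit clause (¬b_43).
Both values of b_21 lead to a conflict.
Undo b_12 and try b_12 = False.
From the singleton clause (b_13), b_13 = True.
From the singleton clause (¬b_23), b_23 = False.
From the singleton clause (¬b_33), b_33 = False.
From the singleton clause (¬b_43), b_43 = False.
Branch on b_21: set b_21 = True.
From the singleton clause (¬b_31), b_31 = False.
From the singleton clause (b_32), b_32 = True.
From the singleton clause (¬b_41), b_41 = False.
From the singleton clause (b_42), b_42 = True.
That conflicts with the unit clause (¬b_42).
Undo b_21 and try b_21 = False.
From the singleton clause (b_22), b_22 = True.
From the singleton clause (¬b_32), b_32 = False.
From the singleton clause (b_31), b_31 = True.
From the singleton clause (¬b_41), b_41 = False.
From the singleton clause (b_42), b_42 = True.
That conflicts with the unit clause (¬b_42).
Both values of b_21 lead to a conflict.
Both values of b_12 lead to a conflict.
Undo b_11 and try b_11 = True.
From the singleton clause (¬b_21), b_21 = False.
From the singleton clause (¬b_31), b_31 = False.
From the singleton clause (¬b_41), b_41 = False.
Branch on b_22: set b_22 = True.
From the singleton clause (¬b_12), b_12 = False.
From the singleton clause (¬b_32), b_32 = False.
From the singleton clause (b_33), b_33 = True.
From the singleton clause (¬b_42), b_42 = False.
From the singleton clause (b_43), b_43 = True.
That conflicts with the unit clause (¬b_43).
Undo b_22 and try b_22 = False.
From the singleton clause (b_23), b_23 = True.
From the singleton clause (¬b_13), b_13 = False.
From the singleton clause (¬b_33), b_33 = False.
From the singleton clause (b_32), b_32 = True.
From the singleton clause (¬b_12), b_12 = False.
From the singleton clause (¬b_42), b_42 = False.
From the singleton clause (b_43), b_43 = True.
That conflicts with the unit clause (¬b_43).
Both values of b_22 lead to a conflict.
Both values of b_11 lead to a conflict.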